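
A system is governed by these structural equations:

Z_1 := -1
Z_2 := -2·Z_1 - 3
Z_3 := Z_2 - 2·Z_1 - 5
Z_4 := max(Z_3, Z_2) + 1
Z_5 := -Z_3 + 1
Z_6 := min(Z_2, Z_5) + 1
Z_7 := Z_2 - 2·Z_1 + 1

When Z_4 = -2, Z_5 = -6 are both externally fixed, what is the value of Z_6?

The joint intervention fixes Z_4 = -2, Z_5 = -6, removing each variable's own equation.
Z_2 = -2·Z_1 - 3  [with Z_1=-1]  = -1
Z_6 = min(Z_2, Z_5) + 1  [with Z_2=-1, Z_5=-6]  = -5

-5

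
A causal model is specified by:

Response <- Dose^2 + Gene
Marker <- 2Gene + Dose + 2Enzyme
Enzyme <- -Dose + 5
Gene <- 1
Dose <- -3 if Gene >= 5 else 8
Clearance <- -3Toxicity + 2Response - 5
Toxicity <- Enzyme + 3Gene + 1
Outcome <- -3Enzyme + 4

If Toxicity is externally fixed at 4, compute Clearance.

113

Intervening sets Toxicity = 4 and removes its equation (Toxicity <- Enzyme + 3Gene + 1).
Dose = -3 if Gene >= 5 else 8  [with Gene=1]  = 8
Response = Dose^2 + Gene  [with Dose=8, Gene=1]  = 65
Clearance = -3Toxicity + 2Response - 5  [with Toxicity=4, Response=65]  = 113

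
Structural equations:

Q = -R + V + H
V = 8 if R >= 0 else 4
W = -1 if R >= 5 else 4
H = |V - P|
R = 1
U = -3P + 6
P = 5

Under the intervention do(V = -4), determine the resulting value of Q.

The intervention breaks the incoming arrows to V: V = 8 if R >= 0 else 4 no longer applies, and V = -4.
H = |V - P|  [with V=-4, P=5]  = 9
Q = -R + V + H  [with R=1, V=-4, H=9]  = 4

4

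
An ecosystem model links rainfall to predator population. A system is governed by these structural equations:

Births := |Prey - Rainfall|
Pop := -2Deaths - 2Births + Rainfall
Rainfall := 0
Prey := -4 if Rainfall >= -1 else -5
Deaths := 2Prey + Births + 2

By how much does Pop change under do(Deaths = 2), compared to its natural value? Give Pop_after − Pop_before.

-8

Intervening sets Deaths = 2 and removes its equation (Deaths := 2Prey + Births + 2).
Prey = -4 if Rainfall >= -1 else -5  [with Rainfall=0]  = -4
Births = |Prey - Rainfall|  [with Prey=-4, Rainfall=0]  = 4
Pop = -2Deaths - 2Births + Rainfall  [with Deaths=2, Births=4, Rainfall=0]  = -12
Without intervention: Prey = -4 if Rainfall >= -1 else -5  [with Rainfall=0]  = -4; Births = |Prey - Rainfall|  [with Prey=-4, Rainfall=0]  = 4; Deaths = 2Prey + Births + 2  [with Prey=-4, Births=4]  = -2; Pop = -2Deaths - 2Births + Rainfall  [with Deaths=-2, Births=4, Rainfall=0]  = -4.
Change = -12 − (-4) = -8.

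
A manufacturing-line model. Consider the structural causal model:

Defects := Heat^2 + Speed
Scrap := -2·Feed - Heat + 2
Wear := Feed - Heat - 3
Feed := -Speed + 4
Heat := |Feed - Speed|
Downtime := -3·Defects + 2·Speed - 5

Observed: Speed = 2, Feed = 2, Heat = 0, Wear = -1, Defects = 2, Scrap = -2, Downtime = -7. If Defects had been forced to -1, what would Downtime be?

Under do(Defects=-1), the mechanism Defects := Heat^2 + Speed is discarded; Defects is fixed at -1.
Downtime = -3·Defects + 2·Speed - 5  [with Defects=-1, Speed=2]  = 2

2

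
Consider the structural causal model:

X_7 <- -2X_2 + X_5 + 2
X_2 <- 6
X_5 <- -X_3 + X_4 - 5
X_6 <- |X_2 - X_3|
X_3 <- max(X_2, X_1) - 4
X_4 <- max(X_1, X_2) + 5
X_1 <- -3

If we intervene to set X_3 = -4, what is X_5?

10

do(X_3=-4) replaces the equation X_3 <- max(X_2, X_1) - 4 with the constant X_3 = -4.
X_4 = max(X_1, X_2) + 5  [with X_1=-3, X_2=6]  = 11
X_5 = -X_3 + X_4 - 5  [with X_3=-4, X_4=11]  = 10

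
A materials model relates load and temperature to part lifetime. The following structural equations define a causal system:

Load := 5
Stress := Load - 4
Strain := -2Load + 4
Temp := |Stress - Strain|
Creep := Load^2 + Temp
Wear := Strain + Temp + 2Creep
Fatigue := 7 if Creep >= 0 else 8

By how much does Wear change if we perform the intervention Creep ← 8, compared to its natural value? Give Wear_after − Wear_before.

The intervention breaks the incoming arrows to Creep: Creep := Load^2 + Temp no longer applies, and Creep = 8.
Stress = Load - 4  [with Load=5]  = 1
Strain = -2Load + 4  [with Load=5]  = -6
Temp = |Stress - Strain|  [with Stress=1, Strain=-6]  = 7
Wear = Strain + Temp + 2Creep  [with Strain=-6, Temp=7, Creep=8]  = 17
Without intervention: Stress = Load - 4  [with Load=5]  = 1; Strain = -2Load + 4  [with Load=5]  = -6; Temp = |Stress - Strain|  [with Stress=1, Strain=-6]  = 7; Creep = Load^2 + Temp  [with Load=5, Temp=7]  = 32; Wear = Strain + Temp + 2Creep  [with Strain=-6, Temp=7, Creep=32]  = 65.
Change = 17 − 65 = -48.

-48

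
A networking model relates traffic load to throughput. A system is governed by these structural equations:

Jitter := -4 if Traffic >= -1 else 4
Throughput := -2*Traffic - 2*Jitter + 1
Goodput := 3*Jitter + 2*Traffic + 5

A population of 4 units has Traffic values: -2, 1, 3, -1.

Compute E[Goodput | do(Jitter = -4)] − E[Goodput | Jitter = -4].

do(Jitter=-4) breaks Jitter's dependence on Traffic. With Jitter=-4 fixed, Goodput across the units is -11, -5, -1, -9, mean -6.5.
Observing Jitter=-4 restricts to units where Jitter's equation naturally yields -4: Traffic ∈ {1, 3, -1}. In that subpopulation Goodput = -5, -1, -9, mean -5.
Difference = -6.5 − (-5) = -1.5.

-1.5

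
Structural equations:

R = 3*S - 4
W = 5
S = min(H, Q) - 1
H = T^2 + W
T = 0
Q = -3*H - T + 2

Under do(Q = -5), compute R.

Under do(Q=-5), the mechanism Q = -3*H - T + 2 is discarded; Q is fixed at -5.
H = T^2 + W  [with T=0, W=5]  = 5
S = min(H, Q) - 1  [with H=5, Q=-5]  = -6
R = 3*S - 4  [with S=-6]  = -22

-22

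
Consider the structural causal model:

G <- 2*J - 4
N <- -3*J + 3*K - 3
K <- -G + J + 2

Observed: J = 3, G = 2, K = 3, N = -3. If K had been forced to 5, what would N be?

3

The intervention breaks the incoming arrows to K: K <- -G + J + 2 no longer applies, and K = 5.
N = -3*J + 3*K - 3  [with J=3, K=5]  = 3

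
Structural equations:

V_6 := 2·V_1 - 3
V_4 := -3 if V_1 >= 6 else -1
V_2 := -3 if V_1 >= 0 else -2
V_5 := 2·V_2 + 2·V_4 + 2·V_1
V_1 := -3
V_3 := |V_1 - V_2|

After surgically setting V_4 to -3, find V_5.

Intervening sets V_4 = -3 and removes its equation (V_4 := -3 if V_1 >= 6 else -1).
V_2 = -3 if V_1 >= 0 else -2  [with V_1=-3]  = -2
V_5 = 2·V_2 + 2·V_4 + 2·V_1  [with V_2=-2, V_4=-3, V_1=-3]  = -16

-16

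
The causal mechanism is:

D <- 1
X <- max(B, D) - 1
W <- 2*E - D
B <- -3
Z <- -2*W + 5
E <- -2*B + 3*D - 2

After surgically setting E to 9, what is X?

The intervention breaks the incoming arrows to E: E <- -2*B + 3*D - 2 no longer applies, and E = 9.
No directed path runs from E to X, so X keeps its natural value.
X = max(B, D) - 1  [with B=-3, D=1]  = 0

0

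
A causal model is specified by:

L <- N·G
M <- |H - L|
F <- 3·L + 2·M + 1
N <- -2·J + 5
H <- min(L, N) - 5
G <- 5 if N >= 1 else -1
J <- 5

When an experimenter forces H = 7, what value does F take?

20

Under do(H=7), the mechanism H <- min(L, N) - 5 is discarded; H is fixed at 7.
N = -2·J + 5  [with J=5]  = -5
G = 5 if N >= 1 else -1  [with N=-5]  = -1
L = N·G  [with N=-5, G=-1]  = 5
M = |H - L|  [with H=7, L=5]  = 2
F = 3·L + 2·M + 1  [with L=5, M=2]  = 20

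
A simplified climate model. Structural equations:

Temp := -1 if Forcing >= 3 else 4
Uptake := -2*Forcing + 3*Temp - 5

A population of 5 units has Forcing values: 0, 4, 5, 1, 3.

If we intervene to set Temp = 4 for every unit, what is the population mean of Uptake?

do(Temp=4) breaks Temp's dependence on Forcing. With Temp=4 fixed, Uptake across the units is 7, -1, -3, 5, 1, mean 1.8.

1.8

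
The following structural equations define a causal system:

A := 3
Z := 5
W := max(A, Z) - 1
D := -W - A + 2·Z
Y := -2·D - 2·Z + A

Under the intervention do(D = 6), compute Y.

-19

Intervening sets D = 6 and removes its equation (D := -W - A + 2·Z).
Y = -2·D - 2·Z + A  [with D=6, Z=5, A=3]  = -19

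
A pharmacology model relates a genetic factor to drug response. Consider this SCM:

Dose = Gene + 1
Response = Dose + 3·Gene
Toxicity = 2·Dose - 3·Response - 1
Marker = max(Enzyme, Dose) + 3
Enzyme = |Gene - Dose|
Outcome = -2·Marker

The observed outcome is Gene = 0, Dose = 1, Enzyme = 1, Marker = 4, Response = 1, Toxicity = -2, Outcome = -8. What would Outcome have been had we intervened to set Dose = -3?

-12

Under do(Dose=-3), the mechanism Dose = Gene + 1 is discarded; Dose is fixed at -3.
Enzyme = |Gene - Dose|  [with Gene=0, Dose=-3]  = 3
Marker = max(Enzyme, Dose) + 3  [with Enzyme=3, Dose=-3]  = 6
Outcome = -2·Marker  [with Marker=6]  = -12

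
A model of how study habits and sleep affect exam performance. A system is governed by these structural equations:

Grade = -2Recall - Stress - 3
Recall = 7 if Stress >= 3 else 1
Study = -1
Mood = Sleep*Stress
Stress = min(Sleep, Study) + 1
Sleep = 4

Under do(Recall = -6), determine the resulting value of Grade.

The intervention breaks the incoming arrows to Recall: Recall = 7 if Stress >= 3 else 1 no longer applies, and Recall = -6.
Stress = min(Sleep, Study) + 1  [with Sleep=4, Study=-1]  = 0
Grade = -2Recall - Stress - 3  [with Recall=-6, Stress=0]  = 9

9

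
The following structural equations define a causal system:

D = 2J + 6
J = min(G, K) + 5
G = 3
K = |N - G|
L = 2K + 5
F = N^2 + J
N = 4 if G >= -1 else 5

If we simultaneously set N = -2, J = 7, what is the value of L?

Setting N = -2, J = 7 by intervention discards those variables' equations.
K = |N - G|  [with N=-2, G=3]  = 5
L = 2K + 5  [with K=5]  = 15

15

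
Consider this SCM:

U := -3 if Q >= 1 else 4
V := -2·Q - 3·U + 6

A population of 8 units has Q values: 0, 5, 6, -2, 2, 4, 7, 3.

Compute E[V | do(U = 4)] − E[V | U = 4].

-8.25

The intervention sets U=4 in all 8 units regardless of Q. Recomputing V per unit gives -6, -16, -18, -2, -10, -14, -20, -12; average -12.25.
E[V|U=4] averages over only the 2 units with U=4 (Q = 0, -2): V = -6, -2, mean -4.
Difference = -12.25 − (-4) = -8.25.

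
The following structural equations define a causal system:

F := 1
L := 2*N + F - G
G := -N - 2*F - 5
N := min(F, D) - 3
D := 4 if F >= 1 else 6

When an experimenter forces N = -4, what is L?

-4

do(N=-4) replaces the equation N := min(F, D) - 3 with the constant N = -4.
G = -N - 2*F - 5  [with N=-4, F=1]  = -3
L = 2*N + F - G  [with N=-4, F=1, G=-3]  = -4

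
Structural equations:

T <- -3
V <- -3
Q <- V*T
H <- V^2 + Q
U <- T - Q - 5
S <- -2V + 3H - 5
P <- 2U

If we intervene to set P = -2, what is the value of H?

Under do(P=-2), the mechanism P <- 2U is discarded; P is fixed at -2.
Since H is not a descendant of the intervened variable, it is unaffected.
Q = V*T  [with V=-3, T=-3]  = 9
H = V^2 + Q  [with V=-3, Q=9]  = 18

18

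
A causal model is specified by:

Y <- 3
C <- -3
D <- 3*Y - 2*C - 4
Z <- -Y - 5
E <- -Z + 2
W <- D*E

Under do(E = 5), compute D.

do(E=5) replaces the equation E <- -Z + 2 with the constant E = 5.
D is not downstream of the intervention, so its value is determined by the original equations.
D = 3*Y - 2*C - 4  [with Y=3, C=-3]  = 11

11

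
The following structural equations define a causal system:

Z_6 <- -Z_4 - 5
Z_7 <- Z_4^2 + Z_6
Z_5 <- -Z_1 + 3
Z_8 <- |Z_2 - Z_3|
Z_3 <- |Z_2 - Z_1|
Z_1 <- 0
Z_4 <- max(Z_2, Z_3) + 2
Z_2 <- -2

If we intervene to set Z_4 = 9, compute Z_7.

67

The intervention breaks the incoming arrows to Z_4: Z_4 <- max(Z_2, Z_3) + 2 no longer applies, and Z_4 = 9.
Z_6 = -Z_4 - 5  [with Z_4=9]  = -14
Z_7 = Z_4^2 + Z_6  [with Z_4=9, Z_6=-14]  = 67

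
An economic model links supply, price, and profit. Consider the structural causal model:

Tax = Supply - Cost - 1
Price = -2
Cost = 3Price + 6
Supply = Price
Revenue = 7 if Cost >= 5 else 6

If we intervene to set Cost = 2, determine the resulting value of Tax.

-5

do(Cost=2) replaces the equation Cost = 3Price + 6 with the constant Cost = 2.
Supply = Price  [with Price=-2]  = -2
Tax = Supply - Cost - 1  [with Supply=-2, Cost=2]  = -5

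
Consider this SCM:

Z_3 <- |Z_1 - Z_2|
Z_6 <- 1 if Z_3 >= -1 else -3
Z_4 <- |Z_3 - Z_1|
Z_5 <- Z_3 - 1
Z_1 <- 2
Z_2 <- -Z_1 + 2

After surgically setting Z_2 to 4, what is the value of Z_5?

1

do(Z_2=4) replaces the equation Z_2 <- -Z_1 + 2 with the constant Z_2 = 4.
Z_3 = |Z_1 - Z_2|  [with Z_1=2, Z_2=4]  = 2
Z_5 = Z_3 - 1  [with Z_3=2]  = 1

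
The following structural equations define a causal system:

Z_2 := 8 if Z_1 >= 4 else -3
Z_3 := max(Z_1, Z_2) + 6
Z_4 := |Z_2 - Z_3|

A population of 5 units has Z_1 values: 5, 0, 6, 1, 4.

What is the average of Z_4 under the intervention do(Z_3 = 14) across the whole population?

10.4

Every unit gets Z_3=14 under the intervention. Z_4 values become 6, 17, 6, 17, 6; E[Z_4|do(Z_3=14)] = 10.4.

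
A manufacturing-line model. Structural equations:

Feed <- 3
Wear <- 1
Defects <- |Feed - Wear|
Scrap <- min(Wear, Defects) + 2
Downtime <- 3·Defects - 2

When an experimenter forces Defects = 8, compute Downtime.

22

do(Defects=8) replaces the equation Defects <- |Feed - Wear| with the constant Defects = 8.
Downtime = 3·Defects - 2  [with Defects=8]  = 22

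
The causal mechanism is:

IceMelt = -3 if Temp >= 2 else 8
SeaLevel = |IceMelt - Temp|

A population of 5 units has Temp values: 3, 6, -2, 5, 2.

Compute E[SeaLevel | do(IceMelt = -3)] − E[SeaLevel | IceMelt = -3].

Under do(IceMelt=-3), IceMelt's equation is replaced by IceMelt=-3 for every unit. Per-unit SeaLevel: 6, 9, 1, 8, 5. Mean = 5.8.
E[SeaLevel|IceMelt=-3] averages over only the 4 units with IceMelt=-3 (Temp = 3, 6, 5, 2): SeaLevel = 6, 9, 8, 5, mean 7.
Difference = 5.8 − 7 = -1.2.

-1.2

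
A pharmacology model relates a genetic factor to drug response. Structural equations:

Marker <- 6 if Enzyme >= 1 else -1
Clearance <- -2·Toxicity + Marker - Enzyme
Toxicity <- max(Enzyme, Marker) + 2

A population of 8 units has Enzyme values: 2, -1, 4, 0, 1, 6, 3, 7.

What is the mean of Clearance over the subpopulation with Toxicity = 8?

E[Clearance|Toxicity=8] averages over only the 5 units with Toxicity=8 (Enzyme = 2, 4, 1, 6, 3): Clearance = -12, -14, -11, -16, -13, mean -13.2.

-13.2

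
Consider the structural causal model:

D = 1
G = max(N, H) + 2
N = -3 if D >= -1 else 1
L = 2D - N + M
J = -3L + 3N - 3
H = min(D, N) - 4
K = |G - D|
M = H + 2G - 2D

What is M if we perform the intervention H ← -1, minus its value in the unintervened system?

do(H=-1) replaces the equation H = min(D, N) - 4 with the constant H = -1.
N = -3 if D >= -1 else 1  [with D=1]  = -3
G = max(N, H) + 2  [with N=-3, H=-1]  = 1
M = H + 2G - 2D  [with H=-1, G=1, D=1]  = -1
Without intervention: N = -3 if D >= -1 else 1  [with D=1]  = -3; H = min(D, N) - 4  [with D=1, N=-3]  = -7; G = max(N, H) + 2  [with N=-3, H=-7]  = -1; M = H + 2G - 2D  [with H=-7, G=-1, D=1]  = -11.
Change = -1 − (-11) = 10.

10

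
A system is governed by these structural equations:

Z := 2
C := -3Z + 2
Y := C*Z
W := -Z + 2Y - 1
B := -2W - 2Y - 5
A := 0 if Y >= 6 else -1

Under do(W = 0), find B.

Intervening sets W = 0 and removes its equation (W := -Z + 2Y - 1).
C = -3Z + 2  [with Z=2]  = -4
Y = C*Z  [with C=-4, Z=2]  = -8
B = -2W - 2Y - 5  [with W=0, Y=-8]  = 11

11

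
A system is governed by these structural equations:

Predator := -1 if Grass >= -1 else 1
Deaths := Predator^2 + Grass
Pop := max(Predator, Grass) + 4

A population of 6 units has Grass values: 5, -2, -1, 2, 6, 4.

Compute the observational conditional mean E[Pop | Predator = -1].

Observing Predator=-1 restricts to units where Predator's equation naturally yields -1: Grass ∈ {5, -1, 2, 6, 4}. In that subpopulation Pop = 9, 3, 6, 10, 8, mean 7.2.

7.2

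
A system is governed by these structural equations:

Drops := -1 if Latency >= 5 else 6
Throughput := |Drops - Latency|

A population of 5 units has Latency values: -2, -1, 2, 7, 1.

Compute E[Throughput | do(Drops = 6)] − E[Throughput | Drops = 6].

Every unit gets Drops=6 under the intervention. Throughput values become 8, 7, 4, 1, 5; E[Throughput|do(Drops=6)] = 5.
Observing Drops=6 restricts to units where Drops's equation naturally yields 6: Latency ∈ {-2, -1, 2, 1}. In that subpopulation Throughput = 8, 7, 4, 5, mean 6.
Difference = 5 − 6 = -1.

-1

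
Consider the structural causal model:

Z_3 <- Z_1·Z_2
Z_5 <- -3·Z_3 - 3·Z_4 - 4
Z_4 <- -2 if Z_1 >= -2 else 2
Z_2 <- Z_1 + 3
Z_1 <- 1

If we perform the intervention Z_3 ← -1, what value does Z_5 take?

5

do(Z_3=-1) replaces the equation Z_3 <- Z_1·Z_2 with the constant Z_3 = -1.
Z_4 = -2 if Z_1 >= -2 else 2  [with Z_1=1]  = -2
Z_5 = -3·Z_3 - 3·Z_4 - 4  [with Z_3=-1, Z_4=-2]  = 5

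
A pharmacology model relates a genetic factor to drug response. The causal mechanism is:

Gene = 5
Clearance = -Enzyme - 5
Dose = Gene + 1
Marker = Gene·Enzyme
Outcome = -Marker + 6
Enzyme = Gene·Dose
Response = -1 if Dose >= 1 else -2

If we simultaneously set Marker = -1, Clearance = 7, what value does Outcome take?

Setting Marker = -1, Clearance = 7 by intervention discards those variables' equations.
Outcome = -Marker + 6  [with Marker=-1]  = 7

7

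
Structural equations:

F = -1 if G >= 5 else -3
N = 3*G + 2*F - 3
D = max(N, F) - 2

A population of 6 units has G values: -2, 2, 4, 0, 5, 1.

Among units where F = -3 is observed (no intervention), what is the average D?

-3.8

Observing F=-3 restricts to units where F's equation naturally yields -3: G ∈ {-2, 2, 4, 0, 1}. In that subpopulation D = -5, -5, 1, -5, -5, mean -3.8.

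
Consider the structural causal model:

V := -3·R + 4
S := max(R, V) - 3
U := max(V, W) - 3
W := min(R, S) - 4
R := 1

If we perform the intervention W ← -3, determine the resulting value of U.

Intervening sets W = -3 and removes its equation (W := min(R, S) - 4).
V = -3·R + 4  [with R=1]  = 1
U = max(V, W) - 3  [with V=1, W=-3]  = -2

-2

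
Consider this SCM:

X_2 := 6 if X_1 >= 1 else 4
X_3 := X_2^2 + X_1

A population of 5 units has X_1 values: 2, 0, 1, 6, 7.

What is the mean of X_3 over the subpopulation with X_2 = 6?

40

Observing X_2=6 restricts to units where X_2's equation naturally yields 6: X_1 ∈ {2, 1, 6, 7}. In that subpopulation X_3 = 38, 37, 42, 43, mean 40.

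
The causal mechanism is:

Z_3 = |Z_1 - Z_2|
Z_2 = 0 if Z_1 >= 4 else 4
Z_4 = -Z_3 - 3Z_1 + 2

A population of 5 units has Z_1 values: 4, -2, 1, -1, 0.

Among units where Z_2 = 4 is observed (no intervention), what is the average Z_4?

E[Z_4|Z_2=4] averages over only the 4 units with Z_2=4 (Z_1 = -2, 1, -1, 0): Z_4 = 2, -4, 0, -2, mean -1.

-1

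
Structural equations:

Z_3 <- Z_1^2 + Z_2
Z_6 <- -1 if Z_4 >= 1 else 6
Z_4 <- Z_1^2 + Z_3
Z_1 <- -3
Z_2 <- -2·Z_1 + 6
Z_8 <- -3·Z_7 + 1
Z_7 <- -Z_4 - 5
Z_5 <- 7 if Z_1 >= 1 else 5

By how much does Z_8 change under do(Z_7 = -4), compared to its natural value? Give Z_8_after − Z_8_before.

do(Z_7=-4) replaces the equation Z_7 <- -Z_4 - 5 with the constant Z_7 = -4.
Z_8 = -3·Z_7 + 1  [with Z_7=-4]  = 13
Without intervention: Z_2 = -2·Z_1 + 6  [with Z_1=-3]  = 12; Z_3 = Z_1^2 + Z_2  [with Z_1=-3, Z_2=12]  = 21; Z_4 = Z_1^2 + Z_3  [with Z_1=-3, Z_3=21]  = 30; Z_7 = -Z_4 - 5  [with Z_4=30]  = -35; Z_8 = -3·Z_7 + 1  [with Z_7=-35]  = 106.
Change = 13 − 106 = -93.

-93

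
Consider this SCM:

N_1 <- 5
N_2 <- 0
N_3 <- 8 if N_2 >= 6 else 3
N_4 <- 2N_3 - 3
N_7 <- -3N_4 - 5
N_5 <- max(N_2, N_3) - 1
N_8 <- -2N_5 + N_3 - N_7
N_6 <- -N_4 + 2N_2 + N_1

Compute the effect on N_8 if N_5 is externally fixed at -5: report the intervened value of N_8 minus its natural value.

14

do(N_5=-5) replaces the equation N_5 <- max(N_2, N_3) - 1 with the constant N_5 = -5.
N_3 = 8 if N_2 >= 6 else 3  [with N_2=0]  = 3
N_4 = 2N_3 - 3  [with N_3=3]  = 3
N_7 = -3N_4 - 5  [with N_4=3]  = -14
N_8 = -2N_5 + N_3 - N_7  [with N_5=-5, N_3=3, N_7=-14]  = 27
Without intervention: N_3 = 8 if N_2 >= 6 else 3  [with N_2=0]  = 3; N_4 = 2N_3 - 3  [with N_3=3]  = 3; N_5 = max(N_2, N_3) - 1  [with N_2=0, N_3=3]  = 2; N_7 = -3N_4 - 5  [with N_4=3]  = -14; N_8 = -2N_5 + N_3 - N_7  [with N_5=2, N_3=3, N_7=-14]  = 13.
Change = 27 − 13 = 14.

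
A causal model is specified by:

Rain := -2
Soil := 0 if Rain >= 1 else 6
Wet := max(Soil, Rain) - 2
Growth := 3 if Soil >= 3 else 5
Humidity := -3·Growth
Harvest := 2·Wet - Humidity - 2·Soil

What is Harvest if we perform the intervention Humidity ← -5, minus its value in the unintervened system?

The intervention breaks the incoming arrows to Humidity: Humidity := -3·Growth no longer applies, and Humidity = -5.
Soil = 0 if Rain >= 1 else 6  [with Rain=-2]  = 6
Wet = max(Soil, Rain) - 2  [with Soil=6, Rain=-2]  = 4
Harvest = 2·Wet - Humidity - 2·Soil  [with Wet=4, Humidity=-5, Soil=6]  = 1
Without intervention: Soil = 0 if Rain >= 1 else 6  [with Rain=-2]  = 6; Wet = max(Soil, Rain) - 2  [with Soil=6, Rain=-2]  = 4; Growth = 3 if Soil >= 3 else 5  [with Soil=6]  = 3; Humidity = -3·Growth  [with Growth=3]  = -9; Harvest = 2·Wet - Humidity - 2·Soil  [with Wet=4, Humidity=-9, Soil=6]  = 5.
Change = 1 − 5 = -4.

-4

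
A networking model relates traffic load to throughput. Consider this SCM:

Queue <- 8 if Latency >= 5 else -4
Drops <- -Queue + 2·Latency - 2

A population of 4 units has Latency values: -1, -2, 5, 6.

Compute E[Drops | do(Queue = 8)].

-6

do(Queue=8) breaks Queue's dependence on Latency. With Queue=8 fixed, Drops across the units is -12, -14, 0, 2, mean -6.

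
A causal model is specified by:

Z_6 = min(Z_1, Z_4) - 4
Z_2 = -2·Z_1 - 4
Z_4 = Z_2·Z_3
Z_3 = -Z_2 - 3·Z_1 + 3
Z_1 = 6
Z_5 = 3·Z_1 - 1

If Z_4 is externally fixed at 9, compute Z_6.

Under do(Z_4=9), the mechanism Z_4 = Z_2·Z_3 is discarded; Z_4 is fixed at 9.
Z_6 = min(Z_1, Z_4) - 4  [with Z_1=6, Z_4=9]  = 2

2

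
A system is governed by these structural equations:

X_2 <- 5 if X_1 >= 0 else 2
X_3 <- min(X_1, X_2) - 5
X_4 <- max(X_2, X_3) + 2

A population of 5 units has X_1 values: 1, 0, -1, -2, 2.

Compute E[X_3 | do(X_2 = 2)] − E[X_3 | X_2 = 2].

1.5

Every unit gets X_2=2 under the intervention. X_3 values become -4, -5, -6, -7, -3; E[X_3|do(X_2=2)] = -5.
E[X_3|X_2=2] averages over only the 2 units with X_2=2 (X_1 = -1, -2): X_3 = -6, -7, mean -6.5.
Difference = -5 − (-6.5) = 1.5.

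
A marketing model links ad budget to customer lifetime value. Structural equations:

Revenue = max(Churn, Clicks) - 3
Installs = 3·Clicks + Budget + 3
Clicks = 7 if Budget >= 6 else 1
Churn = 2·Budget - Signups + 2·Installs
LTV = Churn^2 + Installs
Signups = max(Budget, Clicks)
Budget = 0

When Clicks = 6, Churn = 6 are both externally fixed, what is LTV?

The joint intervention fixes Clicks = 6, Churn = 6, removing each variable's own equation.
Installs = 3·Clicks + Budget + 3  [with Clicks=6, Budget=0]  = 21
LTV = Churn^2 + Installs  [with Churn=6, Installs=21]  = 57

57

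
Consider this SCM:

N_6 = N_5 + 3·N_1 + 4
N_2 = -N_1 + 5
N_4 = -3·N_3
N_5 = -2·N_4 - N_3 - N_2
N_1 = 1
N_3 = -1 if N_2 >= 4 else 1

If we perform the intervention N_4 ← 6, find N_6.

Under do(N_4=6), the mechanism N_4 = -3·N_3 is discarded; N_4 is fixed at 6.
N_2 = -N_1 + 5  [with N_1=1]  = 4
N_3 = -1 if N_2 >= 4 else 1  [with N_2=4]  = -1
N_5 = -2·N_4 - N_3 - N_2  [with N_4=6, N_3=-1, N_2=4]  = -15
N_6 = N_5 + 3·N_1 + 4  [with N_5=-15, N_1=1]  = -8

-8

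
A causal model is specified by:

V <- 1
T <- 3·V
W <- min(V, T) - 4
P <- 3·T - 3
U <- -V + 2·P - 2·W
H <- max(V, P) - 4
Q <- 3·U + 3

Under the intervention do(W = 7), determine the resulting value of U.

do(W=7) replaces the equation W <- min(V, T) - 4 with the constant W = 7.
T = 3·V  [with V=1]  = 3
P = 3·T - 3  [with T=3]  = 6
U = -V + 2·P - 2·W  [with V=1, P=6, W=7]  = -3

-3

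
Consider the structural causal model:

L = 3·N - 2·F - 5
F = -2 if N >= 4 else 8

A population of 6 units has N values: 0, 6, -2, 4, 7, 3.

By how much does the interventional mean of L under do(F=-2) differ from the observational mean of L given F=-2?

Under do(F=-2), F's equation is replaced by F=-2 for every unit. Per-unit L: -1, 17, -7, 11, 20, 8. Mean = 8.
E[L|F=-2] averages over only the 3 units with F=-2 (N = 6, 4, 7): L = 17, 11, 20, mean 16.
Difference = 8 − 16 = -8.

-8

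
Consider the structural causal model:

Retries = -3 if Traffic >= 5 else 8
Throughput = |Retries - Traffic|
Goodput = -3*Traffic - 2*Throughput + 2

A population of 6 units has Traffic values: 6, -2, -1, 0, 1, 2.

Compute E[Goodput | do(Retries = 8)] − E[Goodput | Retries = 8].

-1

do(Retries=8) breaks Retries's dependence on Traffic. With Retries=8 fixed, Goodput across the units is -20, -12, -13, -14, -15, -16, mean -15.
E[Goodput|Retries=8] averages over only the 5 units with Retries=8 (Traffic = -2, -1, 0, 1, 2): Goodput = -12, -13, -14, -15, -16, mean -14.
Difference = -15 − (-14) = -1.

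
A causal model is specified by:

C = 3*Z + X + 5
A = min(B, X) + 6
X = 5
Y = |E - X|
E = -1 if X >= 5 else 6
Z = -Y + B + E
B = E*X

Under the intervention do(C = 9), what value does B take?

Under do(C=9), the mechanism C = 3*Z + X + 5 is discarded; C is fixed at 9.
Since B is not a descendant of the intervened variable, it is unaffected.
E = -1 if X >= 5 else 6  [with X=5]  = -1
B = E*X  [with E=-1, X=5]  = -5

-5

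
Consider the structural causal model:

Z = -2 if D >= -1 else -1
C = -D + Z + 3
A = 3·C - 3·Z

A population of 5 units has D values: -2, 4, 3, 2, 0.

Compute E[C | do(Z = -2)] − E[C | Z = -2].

0.85

Every unit gets Z=-2 under the intervention. C values become 3, -3, -2, -1, 1; E[C|do(Z=-2)] = -0.4.
Observing Z=-2 restricts to units where Z's equation naturally yields -2: D ∈ {4, 3, 2, 0}. In that subpopulation C = -3, -2, -1, 1, mean -1.25.
Difference = -0.4 − (-1.25) = 0.85.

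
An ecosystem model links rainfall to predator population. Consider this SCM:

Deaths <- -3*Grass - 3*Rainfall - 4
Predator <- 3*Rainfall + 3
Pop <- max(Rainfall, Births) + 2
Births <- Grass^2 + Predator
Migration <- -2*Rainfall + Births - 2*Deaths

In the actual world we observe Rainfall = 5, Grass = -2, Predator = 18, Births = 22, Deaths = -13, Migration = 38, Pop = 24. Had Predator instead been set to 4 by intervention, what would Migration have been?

24

The intervention breaks the incoming arrows to Predator: Predator <- 3*Rainfall + 3 no longer applies, and Predator = 4.
Births = Grass^2 + Predator  [with Grass=-2, Predator=4]  = 8
Deaths = -3*Grass - 3*Rainfall - 4  [with Grass=-2, Rainfall=5]  = -13
Migration = -2*Rainfall + Births - 2*Deaths  [with Rainfall=5, Births=8, Deaths=-13]  = 24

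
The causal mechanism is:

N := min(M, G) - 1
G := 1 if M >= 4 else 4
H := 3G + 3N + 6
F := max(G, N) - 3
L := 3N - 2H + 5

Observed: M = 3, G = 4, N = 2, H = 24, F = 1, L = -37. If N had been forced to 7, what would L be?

The intervention breaks the incoming arrows to N: N := min(M, G) - 1 no longer applies, and N = 7.
G = 1 if M >= 4 else 4  [with M=3]  = 4
H = 3G + 3N + 6  [with G=4, N=7]  = 39
L = 3N - 2H + 5  [with N=7, H=39]  = -52

-52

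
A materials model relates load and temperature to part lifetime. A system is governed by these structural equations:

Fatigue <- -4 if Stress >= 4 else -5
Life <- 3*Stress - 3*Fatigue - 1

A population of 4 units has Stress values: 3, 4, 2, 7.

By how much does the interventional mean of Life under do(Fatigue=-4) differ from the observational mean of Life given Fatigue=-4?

Under do(Fatigue=-4), Fatigue's equation is replaced by Fatigue=-4 for every unit. Per-unit Life: 20, 23, 17, 32. Mean = 23.
Conditioning on Fatigue=-4 selects the 2 unit(s) with Stress ∈ {4, 7}. Their Life values: 23, 32. Mean = 27.5.
Difference = 23 − 27.5 = -4.5.

-4.5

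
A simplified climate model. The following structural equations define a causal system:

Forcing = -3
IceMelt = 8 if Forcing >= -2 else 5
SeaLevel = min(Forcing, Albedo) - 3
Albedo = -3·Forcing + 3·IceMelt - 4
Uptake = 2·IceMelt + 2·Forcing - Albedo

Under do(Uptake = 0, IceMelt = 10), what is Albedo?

Setting Uptake = 0, IceMelt = 10 by intervention discards those variables' equations.
Albedo = -3·Forcing + 3·IceMelt - 4  [with Forcing=-3, IceMelt=10]  = 35

35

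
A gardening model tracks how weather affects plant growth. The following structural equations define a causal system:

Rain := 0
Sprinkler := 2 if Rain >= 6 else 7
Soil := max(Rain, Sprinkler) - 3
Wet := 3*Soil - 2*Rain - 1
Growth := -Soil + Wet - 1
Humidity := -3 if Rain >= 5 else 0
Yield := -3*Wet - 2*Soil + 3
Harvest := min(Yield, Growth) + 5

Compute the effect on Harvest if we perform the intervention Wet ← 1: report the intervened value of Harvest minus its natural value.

30

do(Wet=1) replaces the equation Wet := 3*Soil - 2*Rain - 1 with the constant Wet = 1.
Sprinkler = 2 if Rain >= 6 else 7  [with Rain=0]  = 7
Soil = max(Rain, Sprinkler) - 3  [with Rain=0, Sprinkler=7]  = 4
Growth = -Soil + Wet - 1  [with Soil=4, Wet=1]  = -4
Yield = -3*Wet - 2*Soil + 3  [with Wet=1, Soil=4]  = -8
Harvest = min(Yield, Growth) + 5  [with Yield=-8, Growth=-4]  = -3
Without intervention: Sprinkler = 2 if Rain >= 6 else 7  [with Rain=0]  = 7; Soil = max(Rain, Sprinkler) - 3  [with Rain=0, Sprinkler=7]  = 4; Wet = 3*Soil - 2*Rain - 1  [with Soil=4, Rain=0]  = 11; Growth = -Soil + Wet - 1  [with Soil=4, Wet=11]  = 6; Yield = -3*Wet - 2*Soil + 3  [with Wet=11, Soil=4]  = -38; Harvest = min(Yield, Growth) + 5  [with Yield=-38, Growth=6]  = -33.
Change = -3 − (-33) = 30.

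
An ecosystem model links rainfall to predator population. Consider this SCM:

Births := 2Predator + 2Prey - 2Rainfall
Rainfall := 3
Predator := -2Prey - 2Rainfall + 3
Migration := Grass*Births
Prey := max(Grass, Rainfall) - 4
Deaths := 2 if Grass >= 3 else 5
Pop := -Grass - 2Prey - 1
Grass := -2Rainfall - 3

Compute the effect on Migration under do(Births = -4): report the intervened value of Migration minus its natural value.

Under do(Births=-4), the mechanism Births := 2Predator + 2Prey - 2Rainfall is discarded; Births is fixed at -4.
Grass = -2Rainfall - 3  [with Rainfall=3]  = -9
Migration = Grass*Births  [with Grass=-9, Births=-4]  = 36
Without intervention: Grass = -2Rainfall - 3  [with Rainfall=3]  = -9; Prey = max(Grass, Rainfall) - 4  [with Grass=-9, Rainfall=3]  = -1; Predator = -2Prey - 2Rainfall + 3  [with Prey=-1, Rainfall=3]  = -1; Births = 2Predator + 2Prey - 2Rainfall  [with Predator=-1, Prey=-1, Rainfall=3]  = -10; Migration = Grass*Births  [with Grass=-9, Births=-10]  = 90.
Change = 36 − 90 = -54.

-54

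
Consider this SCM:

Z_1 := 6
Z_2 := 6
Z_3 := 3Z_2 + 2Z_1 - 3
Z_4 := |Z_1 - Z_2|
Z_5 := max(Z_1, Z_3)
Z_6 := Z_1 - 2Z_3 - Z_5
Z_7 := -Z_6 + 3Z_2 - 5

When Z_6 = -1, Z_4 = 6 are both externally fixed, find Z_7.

14

Under do(Z_6 = -1, Z_4 = 6), each intervened variable's structural equation is replaced by its fixed value.
Z_7 = -Z_6 + 3Z_2 - 5  [with Z_6=-1, Z_2=6]  = 14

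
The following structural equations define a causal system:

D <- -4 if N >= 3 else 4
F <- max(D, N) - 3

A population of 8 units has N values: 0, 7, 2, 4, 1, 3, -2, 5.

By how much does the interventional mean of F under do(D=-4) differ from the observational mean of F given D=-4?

-2.25

The intervention sets D=-4 in all 8 units regardless of N. Recomputing F per unit gives -3, 4, -1, 1, -2, 0, -5, 2; average -0.5.
Observing D=-4 restricts to units where D's equation naturally yields -4: N ∈ {7, 4, 3, 5}. In that subpopulation F = 4, 1, 0, 2, mean 1.75.
Difference = -0.5 − 1.75 = -2.25.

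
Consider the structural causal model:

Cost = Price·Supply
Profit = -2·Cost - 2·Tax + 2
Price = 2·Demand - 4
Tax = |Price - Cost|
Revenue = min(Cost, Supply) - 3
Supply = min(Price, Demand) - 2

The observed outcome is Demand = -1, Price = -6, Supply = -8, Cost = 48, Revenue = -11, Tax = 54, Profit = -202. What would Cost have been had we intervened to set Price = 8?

Under do(Price=8), the mechanism Price = 2·Demand - 4 is discarded; Price is fixed at 8.
Supply = min(Price, Demand) - 2  [with Price=8, Demand=-1]  = -3
Cost = Price·Supply  [with Price=8, Supply=-3]  = -24

-24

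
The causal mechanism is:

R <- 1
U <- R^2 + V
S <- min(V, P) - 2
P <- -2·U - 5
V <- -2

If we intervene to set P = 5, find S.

-4

Intervening sets P = 5 and removes its equation (P <- -2·U - 5).
S = min(V, P) - 2  [with V=-2, P=5]  = -4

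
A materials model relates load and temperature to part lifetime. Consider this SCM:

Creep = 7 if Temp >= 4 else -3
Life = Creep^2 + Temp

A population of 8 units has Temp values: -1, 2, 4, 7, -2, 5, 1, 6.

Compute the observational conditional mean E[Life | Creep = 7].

54.5

Conditioning on Creep=7 selects the 4 unit(s) with Temp ∈ {4, 7, 5, 6}. Their Life values: 53, 56, 54, 55. Mean = 54.5.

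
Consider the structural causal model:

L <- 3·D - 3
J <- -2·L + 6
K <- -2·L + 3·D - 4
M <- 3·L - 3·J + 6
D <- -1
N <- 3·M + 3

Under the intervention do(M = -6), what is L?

-6

The intervention breaks the incoming arrows to M: M <- 3·L - 3·J + 6 no longer applies, and M = -6.
Since L is not a descendant of the intervened variable, it is unaffected.
L = 3·D - 3  [with D=-1]  = -6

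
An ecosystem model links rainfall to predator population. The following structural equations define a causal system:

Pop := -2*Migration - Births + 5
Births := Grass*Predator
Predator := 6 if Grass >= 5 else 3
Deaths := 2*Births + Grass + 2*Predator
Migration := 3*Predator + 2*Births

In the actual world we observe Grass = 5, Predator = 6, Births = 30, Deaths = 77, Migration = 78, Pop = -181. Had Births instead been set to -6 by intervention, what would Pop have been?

The intervention breaks the incoming arrows to Births: Births := Grass*Predator no longer applies, and Births = -6.
Predator = 6 if Grass >= 5 else 3  [with Grass=5]  = 6
Migration = 3*Predator + 2*Births  [with Predator=6, Births=-6]  = 6
Pop = -2*Migration - Births + 5  [with Migration=6, Births=-6]  = -1

-1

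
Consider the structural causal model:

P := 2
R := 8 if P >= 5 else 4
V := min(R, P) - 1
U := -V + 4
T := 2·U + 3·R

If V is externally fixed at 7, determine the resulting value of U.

The intervention breaks the incoming arrows to V: V := min(R, P) - 1 no longer applies, and V = 7.
U = -V + 4  [with V=7]  = -3

-3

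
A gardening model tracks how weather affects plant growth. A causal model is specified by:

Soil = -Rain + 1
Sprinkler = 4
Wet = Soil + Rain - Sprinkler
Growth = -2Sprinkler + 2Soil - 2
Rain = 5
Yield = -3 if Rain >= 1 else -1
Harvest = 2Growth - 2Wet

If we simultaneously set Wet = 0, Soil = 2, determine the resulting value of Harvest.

The joint intervention fixes Wet = 0, Soil = 2, removing each variable's own equation.
Growth = -2Sprinkler + 2Soil - 2  [with Sprinkler=4, Soil=2]  = -6
Harvest = 2Growth - 2Wet  [with Growth=-6, Wet=0]  = -12

-12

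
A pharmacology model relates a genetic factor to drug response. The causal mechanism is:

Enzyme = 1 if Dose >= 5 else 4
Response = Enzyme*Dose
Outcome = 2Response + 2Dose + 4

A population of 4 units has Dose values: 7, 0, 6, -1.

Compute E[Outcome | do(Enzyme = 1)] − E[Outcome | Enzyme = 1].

-14

Every unit gets Enzyme=1 under the intervention. Outcome values become 32, 4, 28, 0; E[Outcome|do(Enzyme=1)] = 16.
Conditioning on Enzyme=1 selects the 2 unit(s) with Dose ∈ {7, 6}. Their Outcome values: 32, 28. Mean = 30.
Difference = 16 − 30 = -14.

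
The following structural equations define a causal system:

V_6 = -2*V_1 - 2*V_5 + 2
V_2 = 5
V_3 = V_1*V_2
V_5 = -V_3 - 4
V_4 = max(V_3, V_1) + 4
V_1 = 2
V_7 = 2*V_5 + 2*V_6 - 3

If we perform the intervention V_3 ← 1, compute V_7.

3

The intervention breaks the incoming arrows to V_3: V_3 = V_1*V_2 no longer applies, and V_3 = 1.
V_5 = -V_3 - 4  [with V_3=1]  = -5
V_6 = -2*V_1 - 2*V_5 + 2  [with V_1=2, V_5=-5]  = 8
V_7 = 2*V_5 + 2*V_6 - 3  [with V_5=-5, V_6=8]  = 3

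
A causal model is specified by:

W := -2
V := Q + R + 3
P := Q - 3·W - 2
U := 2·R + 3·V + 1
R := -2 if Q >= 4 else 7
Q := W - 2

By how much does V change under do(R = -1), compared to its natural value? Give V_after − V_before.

Intervening sets R = -1 and removes its equation (R := -2 if Q >= 4 else 7).
Q = W - 2  [with W=-2]  = -4
V = Q + R + 3  [with Q=-4, R=-1]  = -2
Without intervention: Q = W - 2  [with W=-2]  = -4; R = -2 if Q >= 4 else 7  [with Q=-4]  = 7; V = Q + R + 3  [with Q=-4, R=7]  = 6.
Change = -2 − 6 = -8.

-8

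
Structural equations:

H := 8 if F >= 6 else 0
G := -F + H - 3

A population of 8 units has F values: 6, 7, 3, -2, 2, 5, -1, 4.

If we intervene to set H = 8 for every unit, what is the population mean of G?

do(H=8) breaks H's dependence on F. With H=8 fixed, G across the units is -1, -2, 2, 7, 3, 0, 6, 1, mean 2.

2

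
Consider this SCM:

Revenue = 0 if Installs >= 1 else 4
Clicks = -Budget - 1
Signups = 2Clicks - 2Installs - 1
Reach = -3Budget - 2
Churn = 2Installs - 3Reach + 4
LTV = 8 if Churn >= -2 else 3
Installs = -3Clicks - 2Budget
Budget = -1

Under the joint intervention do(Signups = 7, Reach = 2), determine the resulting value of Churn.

The joint intervention fixes Signups = 7, Reach = 2, removing each variable's own equation.
Clicks = -Budget - 1  [with Budget=-1]  = 0
Installs = -3Clicks - 2Budget  [with Clicks=0, Budget=-1]  = 2
Churn = 2Installs - 3Reach + 4  [with Installs=2, Reach=2]  = 2

2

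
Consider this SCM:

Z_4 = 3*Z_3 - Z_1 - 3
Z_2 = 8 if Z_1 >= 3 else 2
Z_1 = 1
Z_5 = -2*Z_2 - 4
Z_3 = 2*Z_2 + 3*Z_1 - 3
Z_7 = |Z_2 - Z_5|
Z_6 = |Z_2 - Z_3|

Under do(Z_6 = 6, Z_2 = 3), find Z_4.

14

Under do(Z_6 = 6, Z_2 = 3), each intervened variable's structural equation is replaced by its fixed value.
Z_3 = 2*Z_2 + 3*Z_1 - 3  [with Z_2=3, Z_1=1]  = 6
Z_4 = 3*Z_3 - Z_1 - 3  [with Z_3=6, Z_1=1]  = 14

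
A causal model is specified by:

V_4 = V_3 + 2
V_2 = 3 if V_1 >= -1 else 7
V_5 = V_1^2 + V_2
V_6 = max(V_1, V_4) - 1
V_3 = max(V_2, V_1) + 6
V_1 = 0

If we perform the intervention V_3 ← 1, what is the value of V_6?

2

The intervention breaks the incoming arrows to V_3: V_3 = max(V_2, V_1) + 6 no longer applies, and V_3 = 1.
V_4 = V_3 + 2  [with V_3=1]  = 3
V_6 = max(V_1, V_4) - 1  [with V_1=0, V_4=3]  = 2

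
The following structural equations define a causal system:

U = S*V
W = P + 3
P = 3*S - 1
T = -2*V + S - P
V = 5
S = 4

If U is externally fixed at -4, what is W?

The intervention breaks the incoming arrows to U: U = S*V no longer applies, and U = -4.
No directed path runs from U to W, so W keeps its natural value.
P = 3*S - 1  [with S=4]  = 11
W = P + 3  [with P=11]  = 14

14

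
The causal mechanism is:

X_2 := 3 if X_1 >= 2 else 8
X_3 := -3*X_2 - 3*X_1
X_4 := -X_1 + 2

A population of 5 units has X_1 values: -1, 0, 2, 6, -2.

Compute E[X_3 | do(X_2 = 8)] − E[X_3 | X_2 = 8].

-6

do(X_2=8) breaks X_2's dependence on X_1. With X_2=8 fixed, X_3 across the units is -21, -24, -30, -42, -18, mean -27.
Conditioning on X_2=8 selects the 3 unit(s) with X_1 ∈ {-1, 0, -2}. Their X_3 values: -21, -24, -18. Mean = -21.
Difference = -27 − (-21) = -6.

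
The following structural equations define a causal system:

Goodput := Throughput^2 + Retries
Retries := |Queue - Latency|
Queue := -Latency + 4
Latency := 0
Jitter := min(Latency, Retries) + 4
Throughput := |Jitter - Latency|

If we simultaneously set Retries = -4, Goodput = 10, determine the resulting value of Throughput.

0

The joint intervention fixes Retries = -4, Goodput = 10, removing each variable's own equation.
Jitter = min(Latency, Retries) + 4  [with Latency=0, Retries=-4]  = 0
Throughput = |Jitter - Latency|  [with Jitter=0, Latency=0]  = 0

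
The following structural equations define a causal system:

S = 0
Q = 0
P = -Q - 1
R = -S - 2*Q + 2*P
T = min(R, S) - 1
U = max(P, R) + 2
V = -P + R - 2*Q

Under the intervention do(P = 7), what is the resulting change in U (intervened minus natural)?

The intervention breaks the incoming arrows to P: P = -Q - 1 no longer applies, and P = 7.
R = -S - 2*Q + 2*P  [with S=0, Q=0, P=7]  = 14
U = max(P, R) + 2  [with P=7, R=14]  = 16
Without intervention: P = -Q - 1  [with Q=0]  = -1; R = -S - 2*Q + 2*P  [with S=0, Q=0, P=-1]  = -2; U = max(P, R) + 2  [with P=-1, R=-2]  = 1.
Change = 16 − 1 = 15.

15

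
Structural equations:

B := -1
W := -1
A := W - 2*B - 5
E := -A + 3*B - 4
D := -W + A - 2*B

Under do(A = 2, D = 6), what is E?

-9

The joint intervention fixes A = 2, D = 6, removing each variable's own equation.
E = -A + 3*B - 4  [with A=2, B=-1]  = -9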